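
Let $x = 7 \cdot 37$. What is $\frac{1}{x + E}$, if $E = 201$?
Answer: $\frac{1}{460} \approx 0.0021739$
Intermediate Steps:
$x = 259$
$\frac{1}{x + E} = \frac{1}{259 + 201} = \frac{1}{460}$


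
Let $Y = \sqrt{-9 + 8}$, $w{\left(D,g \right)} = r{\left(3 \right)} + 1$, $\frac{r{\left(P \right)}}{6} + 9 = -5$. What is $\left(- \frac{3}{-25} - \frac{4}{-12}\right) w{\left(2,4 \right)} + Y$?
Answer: $- \frac{2822}{75} + i \approx -37.627 + 1.0 i$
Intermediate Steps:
$r{\left(P \right)} = -84$ ($r{\left(P \right)} = -54 + 6 \left(-5\right) = -54 - 30 = -84$)
$w{\left(D,g \right)} = -83$ ($w{\left(D,g \right)} = -84 + 1 = -83$)
$Y = i$ ($Y = \sqrt{-1} = i \approx 1.0 i$)
$\left(- \frac{3}{-25} - \frac{4}{-12}\right) w{\left(2,4 \right)} + Y = \left(- \frac{3}{-25} - \frac{4}{-12}\right) \left(-83\right) + i = \left(\left(-3\right) \left(- \frac{1}{25}\right) - - \frac{1}{3}\right) \left(-83\right) + i = \left(\frac{3}{25} + \frac{1}{3}\right) \left(-83\right) + i = \frac{34}{75} \left(-83\right) + i = - \frac{2822}{75} + i$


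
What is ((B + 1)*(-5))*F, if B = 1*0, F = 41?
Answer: -205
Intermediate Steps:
B = 0
((B + 1)*(-5))*F = ((0 + 1)*(-5))*41 = (1*(-5))*41 = -5*41 = -205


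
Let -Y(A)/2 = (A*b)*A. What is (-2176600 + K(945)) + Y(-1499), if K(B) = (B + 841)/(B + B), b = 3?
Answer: -14797381777/945 ≈ -1.5659e+7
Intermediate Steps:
K(B) = (841 + B)/(2*B) (K(B) = (841 + B)/((2*B)) = (841 + B)*(1/(2*B)) = (841 + B)/(2*B))
Y(A) = -6*A² (Y(A) = -2*A*3*A = -2*3*A*A = -6*A²)
(-2176600 + K(945)) + Y(-1499) = (-2176600 + (½)*(841 + 945)/945) - 6*(-1499)² = (-2176600 + (½)*(1/945)*1786) - 6*2247001 = (-2176600 + 893/945) - 13482006 = -2056886107/945 - 13482006 = -14797381777/945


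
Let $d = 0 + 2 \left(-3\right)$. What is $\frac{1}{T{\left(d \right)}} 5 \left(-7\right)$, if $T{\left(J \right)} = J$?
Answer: $\frac{35}{6} \approx 5.8333$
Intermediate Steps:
$d = -6$ ($d = 0 - 6 = -6$)
$\frac{1}{T{\left(d \right)}} 5 \left(-7\right) = \frac{1}{-6} \cdot 5 \left(-7\right) = \left(- \frac{1}{6}\right) 5 \left(-7\right) = \left(- \frac{5}{6}\right) \left(-7\right) = \frac{35}{6}$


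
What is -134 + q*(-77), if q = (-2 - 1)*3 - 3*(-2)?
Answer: 97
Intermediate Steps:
q = -3 (q = -3*3 + 6 = -9 + 6 = -3)
-134 + q*(-77) = -134 - 3*(-77) = -134 + 231 = 97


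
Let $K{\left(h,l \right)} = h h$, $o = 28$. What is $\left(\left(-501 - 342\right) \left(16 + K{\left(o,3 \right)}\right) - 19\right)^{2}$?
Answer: $454840987561$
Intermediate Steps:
$K{\left(h,l \right)} = h^{2}$
$\left(\left(-501 - 342\right) \left(16 + K{\left(o,3 \right)}\right) - 19\right)^{2} = \left(\left(-501 - 342\right) \left(16 + 28^{2}\right) - 19\right)^{2} = \left(- 843 \left(16 + 784\right) - 19\right)^{2} = \left(\left(-843\right) 800 - 19\right)^{2} = \left(-674400 - 19\right)^{2} = \left(-674419\right)^{2} = 454840987561$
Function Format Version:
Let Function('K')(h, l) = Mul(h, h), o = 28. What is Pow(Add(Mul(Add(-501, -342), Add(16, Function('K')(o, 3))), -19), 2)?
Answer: 454840987561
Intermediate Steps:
Function('K')(h, l) = Pow(h, 2)
Pow(Add(Mul(Add(-501, -342), Add(16, Function('K')(o, 3))), -19), 2) = Pow(Add(Mul(Add(-501, -342), Add(16, Pow(28, 2))), -19), 2) = Pow(Add(Mul(-843, Add(16, 784)), -19), 2) = Pow(Add(Mul(-843, 800), -19), 2) = Pow(Add(-674400, -19), 2) = Pow(-674419, 2) = 454840987561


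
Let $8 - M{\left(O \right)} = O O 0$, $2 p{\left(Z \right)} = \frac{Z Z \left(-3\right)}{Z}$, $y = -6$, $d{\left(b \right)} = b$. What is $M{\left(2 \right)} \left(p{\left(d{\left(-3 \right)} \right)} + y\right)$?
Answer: $-12$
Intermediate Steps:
$p{\left(Z \right)} = - \frac{3 Z}{2}$ ($p{\left(Z \right)} = \frac{Z Z \left(-3\right) \frac{1}{Z}}{2} = \frac{Z^{2} \left(-3\right) \frac{1}{Z}}{2} = \frac{- 3 Z^{2} \frac{1}{Z}}{2} = \frac{\left(-3\right) Z}{2} = - \frac{3 Z}{2}$)
$M{\left(O \right)} = 8$ ($M{\left(O \right)} = 8 - O O 0 = 8 - O^{2} \cdot 0 = 8 - 0 = 8 + 0 = 8$)
$M{\left(2 \right)} \left(p{\left(d{\left(-3 \right)} \right)} + y\right) = 8 \left(\left(- \frac{3}{2}\right) \left(-3\right) - 6\right) = 8 \left(\frac{9}{2} - 6\right) = 8 \left(- \frac{3}{2}\right) = -12$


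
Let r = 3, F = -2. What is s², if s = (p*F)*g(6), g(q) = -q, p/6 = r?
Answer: 46656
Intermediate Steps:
p = 18 (p = 6*3 = 18)
s = 216 (s = (18*(-2))*(-1*6) = -36*(-6) = 216)
s² = 216² = 46656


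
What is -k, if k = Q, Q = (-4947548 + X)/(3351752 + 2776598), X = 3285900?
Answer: 830824/3064175 ≈ 0.27114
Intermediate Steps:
Q = -830824/3064175 (Q = (-4947548 + 3285900)/(3351752 + 2776598) = -1661648/6128350 = -1661648*1/6128350 = -830824/3064175 ≈ -0.27114)
k = -830824/3064175 ≈ -0.27114
-k = -1*(-830824/3064175) = 830824/3064175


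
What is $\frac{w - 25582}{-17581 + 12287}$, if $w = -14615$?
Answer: $\frac{40197}{5294} \approx 7.5929$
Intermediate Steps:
$\frac{w - 25582}{-17581 + 12287} = \frac{-14615 - 25582}{-17581 + 12287} = - \frac{40197}{-5294} = \left(-40197\right) \left(- \frac{1}{5294}\right) = \frac{40197}{5294}$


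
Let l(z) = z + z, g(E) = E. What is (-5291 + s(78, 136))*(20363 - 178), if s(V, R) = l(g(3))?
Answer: -106677725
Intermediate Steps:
l(z) = 2*z
s(V, R) = 6 (s(V, R) = 2*3 = 6)
(-5291 + s(78, 136))*(20363 - 178) = (-5291 + 6)*(20363 - 178) = -5285*20185 = -106677725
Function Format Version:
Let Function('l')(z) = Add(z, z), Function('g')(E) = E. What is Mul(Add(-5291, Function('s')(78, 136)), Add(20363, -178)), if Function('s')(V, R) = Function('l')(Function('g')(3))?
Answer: -106677725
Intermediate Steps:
Function('l')(z) = Mul(2, z)
Function('s')(V, R) = 6 (Function('s')(V, R) = Mul(2, 3) = 6)
Mul(Add(-5291, Function('s')(78, 136)), Add(20363, -178)) = Mul(Add(-5291, 6), Add(20363, -178)) = Mul(-5285, 20185) = -106677725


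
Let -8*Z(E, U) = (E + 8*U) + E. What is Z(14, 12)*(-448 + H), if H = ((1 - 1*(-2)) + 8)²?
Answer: 10137/2 ≈ 5068.5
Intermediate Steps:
H = 121 (H = ((1 + 2) + 8)² = (3 + 8)² = 11² = 121)
Z(E, U) = -U - E/4 (Z(E, U) = -((E + 8*U) + E)/8 = -(2*E + 8*U)/8 = -U - E/4)
Z(14, 12)*(-448 + H) = (-1*12 - ¼*14)*(-448 + 121) = (-12 - 7/2)*(-327) = -31/2*(-327) = 10137/2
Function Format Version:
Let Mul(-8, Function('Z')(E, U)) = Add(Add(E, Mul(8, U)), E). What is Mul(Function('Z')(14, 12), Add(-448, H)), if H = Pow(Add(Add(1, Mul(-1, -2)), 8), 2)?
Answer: Rational(10137, 2) ≈ 5068.5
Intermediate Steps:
H = 121 (H = Pow(Add(Add(1, 2), 8), 2) = Pow(Add(3, 8), 2) = Pow(11, 2) = 121)
Function('Z')(E, U) = Add(Mul(-1, U), Mul(Rational(-1, 4), E)) (Function('Z')(E, U) = Mul(Rational(-1, 8), Add(Add(E, Mul(8, U)), E)) = Mul(Rational(-1, 8), Add(Mul(2, E), Mul(8, U))) = Add(Mul(-1, U), Mul(Rational(-1, 4), E)))
Mul(Function('Z')(14, 12), Add(-448, H)) = Mul(Add(Mul(-1, 12), Mul(Rational(-1, 4), 14)), Add(-448, 121)) = Mul(Add(-12, Rational(-7, 2)), -327) = Mul(Rational(-31, 2), -327) = Rational(10137, 2)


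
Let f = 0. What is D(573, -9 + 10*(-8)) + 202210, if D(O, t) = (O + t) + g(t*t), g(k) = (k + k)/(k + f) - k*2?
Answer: 186854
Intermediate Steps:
g(k) = 2 - 2*k (g(k) = (k + k)/(k + 0) - k*2 = (2*k)/k - 2*k = 2 - 2*k)
D(O, t) = 2 + O + t - 2*t² (D(O, t) = (O + t) + (2 - 2*t*t) = (O + t) + (2 - 2*t²) = 2 + O + t - 2*t²)
D(573, -9 + 10*(-8)) + 202210 = (2 + 573 + (-9 + 10*(-8)) - 2*(-9 + 10*(-8))²) + 202210 = (2 + 573 + (-9 - 80) - 2*(-9 - 80)²) + 202210 = (2 + 573 - 89 - 2*(-89)²) + 202210 = (2 + 573 - 89 - 2*7921) + 202210 = (2 + 573 - 89 - 15842) + 202210 = -15356 + 202210 = 186854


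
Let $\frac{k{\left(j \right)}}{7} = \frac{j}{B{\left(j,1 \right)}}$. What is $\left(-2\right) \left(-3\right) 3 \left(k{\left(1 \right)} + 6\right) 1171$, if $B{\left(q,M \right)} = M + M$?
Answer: $200241$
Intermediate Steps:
$B{\left(q,M \right)} = 2 M$
$k{\left(j \right)} = \frac{7 j}{2}$ ($k{\left(j \right)} = 7 \frac{j}{2 \cdot 1} = 7 \frac{j}{2} = \frac{7 j}{2}$)
$\left(-2\right) \left(-3\right) 3 \left(k{\left(1 \right)} + 6\right) 1171 = \left(-2\right) \left(-3\right) 3 \left(\frac{7}{2} \cdot 1 + 6\right) 1171 = 6 \cdot 3 \left(\frac{7}{2} + 6\right) 1171 = 18 \cdot \frac{19}{2} \cdot 1171 = 171 \cdot 1171 = 200241$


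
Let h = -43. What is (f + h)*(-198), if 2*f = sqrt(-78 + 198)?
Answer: 8514 - 198*sqrt(30) ≈ 7429.5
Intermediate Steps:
f = sqrt(30) (f = sqrt(-78 + 198)/2 = sqrt(120)/2 = (2*sqrt(30))/2 = sqrt(30) ≈ 5.4772)
(f + h)*(-198) = (sqrt(30) - 43)*(-198) = (-43 + sqrt(30))*(-198) = 8514 - 198*sqrt(30)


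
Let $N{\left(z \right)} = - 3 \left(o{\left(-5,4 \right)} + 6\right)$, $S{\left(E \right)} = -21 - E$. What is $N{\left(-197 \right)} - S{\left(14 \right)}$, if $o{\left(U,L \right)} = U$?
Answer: $32$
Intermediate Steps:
$N{\left(z \right)} = -3$ ($N{\left(z \right)} = - 3 \left(-5 + 6\right) = \left(-3\right) 1 = -3$)
$N{\left(-197 \right)} - S{\left(14 \right)} = -3 - \left(-21 - 14\right) = -3 - -35 = -3 + 35 = 32$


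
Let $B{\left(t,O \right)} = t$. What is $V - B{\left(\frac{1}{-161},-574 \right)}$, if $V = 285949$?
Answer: $\frac{46037790}{161} \approx 2.8595 \cdot 10^{5}$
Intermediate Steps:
$V - B{\left(\frac{1}{-161},-574 \right)} = 285949 - \frac{1}{-161} = 285949 - - \frac{1}{161} = 285949 + \frac{1}{161} = \frac{46037790}{161}$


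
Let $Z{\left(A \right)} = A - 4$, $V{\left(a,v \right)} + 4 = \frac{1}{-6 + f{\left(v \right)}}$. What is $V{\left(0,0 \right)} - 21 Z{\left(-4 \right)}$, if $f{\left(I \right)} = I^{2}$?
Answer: $\frac{983}{6} \approx 163.83$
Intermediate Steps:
$V{\left(a,v \right)} = -4 + \frac{1}{-6 + v^{2}}$
$Z{\left(A \right)} = -4 + A$
$V{\left(0,0 \right)} - 21 Z{\left(-4 \right)} = \frac{25 - 4 \cdot 0^{2}}{-6 + 0^{2}} - 21 \left(-4 - 4\right) = \frac{25 - 0}{-6 + 0} - -168 = \frac{25 + 0}{-6} + 168 = \left(- \frac{1}{6}\right) 25 + 168 = - \frac{25}{6} + 168 = \frac{983}{6}$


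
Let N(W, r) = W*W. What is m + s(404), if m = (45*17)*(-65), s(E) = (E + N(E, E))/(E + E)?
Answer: -99045/2 ≈ -49523.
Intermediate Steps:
N(W, r) = W**2
s(E) = (E + E**2)/(2*E) (s(E) = (E + E**2)/(E + E) = (E + E**2)/((2*E)) = (E + E**2)*(1/(2*E)) = (E + E**2)/(2*E))
m = -49725 (m = 765*(-65) = -49725)
m + s(404) = -49725 + (1/2 + (1/2)*404) = -49725 + (1/2 + 202) = -49725 + 405/2 = -99045/2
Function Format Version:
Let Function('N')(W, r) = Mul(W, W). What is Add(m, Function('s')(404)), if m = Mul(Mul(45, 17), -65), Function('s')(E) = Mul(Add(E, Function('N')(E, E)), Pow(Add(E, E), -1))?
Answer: Rational(-99045, 2) ≈ -49523.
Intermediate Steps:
Function('N')(W, r) = Pow(W, 2)
Function('s')(E) = Mul(Rational(1, 2), Pow(E, -1), Add(E, Pow(E, 2))) (Function('s')(E) = Mul(Add(E, Pow(E, 2)), Pow(Add(E, E), -1)) = Mul(Add(E, Pow(E, 2)), Pow(Mul(2, E), -1)) = Mul(Add(E, Pow(E, 2)), Mul(Rational(1, 2), Pow(E, -1))) = Mul(Rational(1, 2), Pow(E, -1), Add(E, Pow(E, 2))))
m = -49725 (m = Mul(765, -65) = -49725)
Add(m, Function('s')(404)) = Add(-49725, Add(Rational(1, 2), Mul(Rational(1, 2), 404))) = Add(-49725, Add(Rational(1, 2), 202)) = Add(-49725, Rational(405, 2)) = Rational(-99045, 2)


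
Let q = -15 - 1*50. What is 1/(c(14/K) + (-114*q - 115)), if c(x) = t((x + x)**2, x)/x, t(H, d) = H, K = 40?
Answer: 5/36482 ≈ 0.00013705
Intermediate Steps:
q = -65 (q = -15 - 50 = -65)
c(x) = 4*x (c(x) = (x + x)**2/x = (2*x)**2/x = (4*x**2)/x = 4*x)
1/(c(14/K) + (-114*q - 115)) = 1/(4*(14/40) + (-114*(-65) - 115)) = 1/(4*(14*(1/40)) + (7410 - 115)) = 1/(4*(7/20) + 7295) = 1/(7/5 + 7295) = 1/(36482/5) = 5/36482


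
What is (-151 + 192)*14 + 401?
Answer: 975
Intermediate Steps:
(-151 + 192)*14 + 401 = 41*14 + 401 = 574 + 401 = 975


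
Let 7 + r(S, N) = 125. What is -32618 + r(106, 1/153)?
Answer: -32500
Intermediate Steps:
r(S, N) = 118 (r(S, N) = -7 + 125 = 118)
-32618 + r(106, 1/153) = -32618 + 118 = -32500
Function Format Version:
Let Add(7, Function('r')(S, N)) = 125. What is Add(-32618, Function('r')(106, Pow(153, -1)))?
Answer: -32500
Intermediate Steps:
Function('r')(S, N) = 118 (Function('r')(S, N) = Add(-7, 125) = 118)
Add(-32618, Function('r')(106, Pow(153, -1))) = Add(-32618, 118) = -32500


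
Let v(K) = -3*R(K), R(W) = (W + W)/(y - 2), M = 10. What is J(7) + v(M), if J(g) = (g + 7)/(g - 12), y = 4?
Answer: -164/5 ≈ -32.800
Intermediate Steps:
J(g) = (7 + g)/(-12 + g)
R(W) = W (R(W) = (W + W)/(4 - 2) = (2*W)/2 = (2*W)*(½) = W)
v(K) = -3*K
J(7) + v(M) = (7 + 7)/(-12 + 7) - 3*10 = 14/(-5) - 30 = -⅕*14 - 30 = -14/5 - 30 = -164/5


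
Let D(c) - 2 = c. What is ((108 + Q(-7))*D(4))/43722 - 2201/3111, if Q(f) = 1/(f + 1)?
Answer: -31406435/45339714 ≈ -0.69269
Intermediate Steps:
D(c) = 2 + c
Q(f) = 1/(1 + f)
((108 + Q(-7))*D(4))/43722 - 2201/3111 = ((108 + 1/(1 - 7))*(2 + 4))/43722 - 2201/3111 = ((108 + 1/(-6))*6)*(1/43722) - 2201*1/3111 = ((108 - 1/6)*6)*(1/43722) - 2201/3111 = ((647/6)*6)*(1/43722) - 2201/3111 = 647*(1/43722) - 2201/3111 = 647/43722 - 2201/3111 = -31406435/45339714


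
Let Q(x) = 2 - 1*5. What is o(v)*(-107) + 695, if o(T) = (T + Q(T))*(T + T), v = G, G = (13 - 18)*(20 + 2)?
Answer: -2659325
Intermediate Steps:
Q(x) = -3 (Q(x) = 2 - 5 = -3)
G = -110 (G = -5*22 = -110)
v = -110
o(T) = 2*T*(-3 + T) (o(T) = (T - 3)*(T + T) = (-3 + T)*(2*T) = 2*T*(-3 + T))
o(v)*(-107) + 695 = (2*(-110)*(-3 - 110))*(-107) + 695 = (2*(-110)*(-113))*(-107) + 695 = 24860*(-107) + 695 = -2660020 + 695 = -2659325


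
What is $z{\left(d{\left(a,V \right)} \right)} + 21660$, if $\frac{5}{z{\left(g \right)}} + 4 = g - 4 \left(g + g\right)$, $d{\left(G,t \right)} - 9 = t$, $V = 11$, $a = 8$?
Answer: $\frac{3119035}{144} \approx 21660.0$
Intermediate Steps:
$d{\left(G,t \right)} = 9 + t$
$z{\left(g \right)} = \frac{5}{-4 - 7 g}$ ($z{\left(g \right)} = \frac{5}{-4 + \left(g - 4 \left(g + g\right)\right)} = \frac{5}{-4 + \left(g - 4 \cdot 2 g\right)} = \frac{5}{-4 + \left(g - 8 g\right)} = \frac{5}{-4 - 7 g}$)
$z{\left(d{\left(a,V \right)} \right)} + 21660 = - \frac{5}{4 + 7 \left(9 + 11\right)} + 21660 = - \frac{5}{4 + 7 \cdot 20} + 21660 = - \frac{5}{4 + 140} + 21660 = - \frac{5}{144} + 21660 = \frac{3119035}{144}$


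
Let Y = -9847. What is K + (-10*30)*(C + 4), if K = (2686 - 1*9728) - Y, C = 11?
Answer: -1695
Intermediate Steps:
K = 2805 (K = (2686 - 1*9728) - 1*(-9847) = (2686 - 9728) + 9847 = -7042 + 9847 = 2805)
K + (-10*30)*(C + 4) = 2805 + (-10*30)*(11 + 4) = 2805 - 300*15 = 2805 - 4500 = -1695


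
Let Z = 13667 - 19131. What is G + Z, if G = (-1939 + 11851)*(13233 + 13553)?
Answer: 265497368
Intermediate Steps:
G = 265502832 (G = 9912*26786 = 265502832)
Z = -5464
G + Z = 265502832 - 5464 = 265497368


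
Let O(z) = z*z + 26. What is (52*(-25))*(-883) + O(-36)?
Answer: 1149222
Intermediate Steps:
O(z) = 26 + z² (O(z) = z² + 26 = 26 + z²)
(52*(-25))*(-883) + O(-36) = (52*(-25))*(-883) + (26 + (-36)²) = -1300*(-883) + (26 + 1296) = 1147900 + 1322 = 1149222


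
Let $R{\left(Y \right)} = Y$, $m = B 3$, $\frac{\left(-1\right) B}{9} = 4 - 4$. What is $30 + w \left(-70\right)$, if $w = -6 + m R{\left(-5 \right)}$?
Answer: $450$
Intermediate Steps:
$B = 0$ ($B = - 9 \left(4 - 4\right) = \left(-9\right) 0 = 0$)
$m = 0$ ($m = 0 \cdot 3 = 0$)
$w = -6$ ($w = -6 + 0 \left(-5\right) = -6 + 0 = -6$)
$30 + w \left(-70\right) = 30 - -420 = 30 + 420 = 450$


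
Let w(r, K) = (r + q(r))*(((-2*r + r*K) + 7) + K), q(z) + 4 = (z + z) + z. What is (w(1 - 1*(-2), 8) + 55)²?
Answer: 101761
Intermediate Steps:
q(z) = -4 + 3*z (q(z) = -4 + ((z + z) + z) = -4 + (2*z + z) = -4 + 3*z)
w(r, K) = (-4 + 4*r)*(7 + K - 2*r + K*r) (w(r, K) = (r + (-4 + 3*r))*(((-2*r + r*K) + 7) + K) = (-4 + 4*r)*(((-2*r + K*r) + 7) + K) = (-4 + 4*r)*((7 - 2*r + K*r) + K) = (-4 + 4*r)*(7 + K - 2*r + K*r))
(w(1 - 1*(-2), 8) + 55)² = ((-28 - 8*(1 - 1*(-2))² - 4*8 + 36*(1 - 1*(-2)) + 4*8*(1 - 1*(-2))²) + 55)² = ((-28 - 8*(1 + 2)² - 32 + 36*(1 + 2) + 4*8*(1 + 2)²) + 55)² = ((-28 - 8*3² - 32 + 36*3 + 4*8*3²) + 55)² = ((-28 - 8*9 - 32 + 108 + 4*8*9) + 55)² = ((-28 - 72 - 32 + 108 + 288) + 55)² = (264 + 55)² = 319² = 101761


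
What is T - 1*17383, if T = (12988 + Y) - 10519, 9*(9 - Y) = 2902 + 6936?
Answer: -143983/9 ≈ -15998.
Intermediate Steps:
Y = -9757/9 (Y = 9 - (2902 + 6936)/9 = 9 - 1/9*9838 = 9 - 9838/9 = -9757/9 ≈ -1084.1)
T = 12464/9 (T = (12988 - 9757/9) - 10519 = 107135/9 - 10519 = 12464/9 ≈ 1384.9)
T - 1*17383 = 12464/9 - 1*17383 = 12464/9 - 17383 = -143983/9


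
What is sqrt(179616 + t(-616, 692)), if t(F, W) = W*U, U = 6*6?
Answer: 4*sqrt(12783) ≈ 452.25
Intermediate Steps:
U = 36
t(F, W) = 36*W (t(F, W) = W*36 = 36*W)
sqrt(179616 + t(-616, 692)) = sqrt(179616 + 36*692) = sqrt(179616 + 24912) = sqrt(204528) = 4*sqrt(12783)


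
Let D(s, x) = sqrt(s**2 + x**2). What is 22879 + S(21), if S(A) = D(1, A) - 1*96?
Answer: 22783 + sqrt(442) ≈ 22804.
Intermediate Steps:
S(A) = -96 + sqrt(1 + A**2) (S(A) = sqrt(1**2 + A**2) - 1*96 = sqrt(1 + A**2) - 96 = -96 + sqrt(1 + A**2))
22879 + S(21) = 22879 + (-96 + sqrt(1 + 21**2)) = 22879 + (-96 + sqrt(1 + 441)) = 22879 + (-96 + sqrt(442)) = 22783 + sqrt(442)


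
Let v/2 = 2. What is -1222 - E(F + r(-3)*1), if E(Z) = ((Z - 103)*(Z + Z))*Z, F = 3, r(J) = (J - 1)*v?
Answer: 37986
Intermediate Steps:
v = 4 (v = 2*2 = 4)
r(J) = -4 + 4*J (r(J) = (J - 1)*4 = (-1 + J)*4 = -4 + 4*J)
E(Z) = 2*Z²*(-103 + Z) (E(Z) = ((-103 + Z)*(2*Z))*Z = (2*Z*(-103 + Z))*Z = 2*Z²*(-103 + Z))
-1222 - E(F + r(-3)*1) = -1222 - 2*(3 + (-4 + 4*(-3))*1)²*(-103 + (3 + (-4 + 4*(-3))*1)) = -1222 - 2*(3 + (-4 - 12)*1)²*(-103 + (3 + (-4 - 12)*1)) = -1222 - 2*(3 - 16*1)²*(-103 + (3 - 16*1)) = -1222 - 2*(3 - 16)²*(-103 + (3 - 16)) = -1222 - 2*(-13)²*(-103 - 13) = -1222 - 2*169*(-116) = -1222 - 1*(-39208) = -1222 + 39208 = 37986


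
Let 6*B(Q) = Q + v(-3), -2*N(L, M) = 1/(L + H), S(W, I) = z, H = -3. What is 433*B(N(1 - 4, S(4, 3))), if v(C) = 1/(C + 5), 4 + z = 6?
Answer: 3031/72 ≈ 42.097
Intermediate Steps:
z = 2 (z = -4 + 6 = 2)
S(W, I) = 2
v(C) = 1/(5 + C)
N(L, M) = -1/(2*(-3 + L)) (N(L, M) = -1/(2*(L - 3)) = -1/(2*(-3 + L)))
B(Q) = 1/12 + Q/6 (B(Q) = (Q + 1/(5 - 3))/6 = (Q + 1/2)/6 = (Q + ½)/6 = (½ + Q)/6 = 1/12 + Q/6)
433*B(N(1 - 4, S(4, 3))) = 433*(1/12 + (-1/(-6 + 2*(1 - 4)))/6) = 433*(1/12 + (-1/(-6 + 2*(-3)))/6) = 433*(1/12 + (-1/(-6 - 6))/6) = 433*(1/12 + (-1/(-12))/6) = 433*(1/12 + (-1*(-1/12))/6) = 433*(1/12 + (⅙)*(1/12)) = 433*(1/12 + 1/72) = 433*(7/72) = 3031/72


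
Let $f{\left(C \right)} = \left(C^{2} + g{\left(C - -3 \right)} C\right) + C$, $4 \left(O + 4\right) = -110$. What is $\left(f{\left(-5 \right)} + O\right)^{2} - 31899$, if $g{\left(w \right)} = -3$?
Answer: $- \frac{127547}{4} \approx -31887.0$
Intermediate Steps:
$O = - \frac{63}{2}$ ($O = -4 + \frac{1}{4} \left(-110\right) = -4 - \frac{55}{2} = - \frac{63}{2} \approx -31.5$)
$f{\left(C \right)} = C^{2} - 2 C$ ($f{\left(C \right)} = \left(C^{2} - 3 C\right) + C = C^{2} - 2 C$)
$\left(f{\left(-5 \right)} + O\right)^{2} - 31899 = \left(- 5 \left(-2 - 5\right) - \frac{63}{2}\right)^{2} - 31899 = \left(\left(-5\right) \left(-7\right) - \frac{63}{2}\right)^{2} - 31899 = \left(35 - \frac{63}{2}\right)^{2} - 31899 = \left(\frac{7}{2}\right)^{2} - 31899 = \frac{49}{4} - 31899 = - \frac{127547}{4}$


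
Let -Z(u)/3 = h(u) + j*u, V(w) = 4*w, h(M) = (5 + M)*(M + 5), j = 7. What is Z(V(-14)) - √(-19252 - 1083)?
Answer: -6627 - 7*I*√415 ≈ -6627.0 - 142.6*I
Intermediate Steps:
h(M) = (5 + M)² (h(M) = (5 + M)*(5 + M) = (5 + M)²)
Z(u) = -21*u - 3*(5 + u)² (Z(u) = -3*((5 + u)² + 7*u) = -21*u - 3*(5 + u)²)
Z(V(-14)) - √(-19252 - 1083) = (-84*(-14) - 3*(5 + 4*(-14))²) - √(-19252 - 1083) = (-21*(-56) - 3*(5 - 56)²) - √(-20335) = (1176 - 3*(-51)²) - 7*I*√415 = (1176 - 3*2601) - 7*I*√415 = (1176 - 7803) - 7*I*√415 = -6627 - 7*I*√415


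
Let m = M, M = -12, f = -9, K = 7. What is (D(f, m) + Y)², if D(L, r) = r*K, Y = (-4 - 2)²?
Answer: 2304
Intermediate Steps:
Y = 36 (Y = (-6)² = 36)
m = -12
D(L, r) = 7*r (D(L, r) = r*7 = 7*r)
(D(f, m) + Y)² = (7*(-12) + 36)² = (-84 + 36)² = (-48)² = 2304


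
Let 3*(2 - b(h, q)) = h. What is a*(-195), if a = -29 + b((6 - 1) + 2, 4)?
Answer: 5720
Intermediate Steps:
b(h, q) = 2 - h/3
a = -88/3 (a = -29 + (2 - ((6 - 1) + 2)/3) = -29 + (2 - (5 + 2)/3) = -29 + (2 - ⅓*7) = -29 + (2 - 7/3) = -29 - ⅓ = -88/3 ≈ -29.333)
a*(-195) = -88/3*(-195) = 5720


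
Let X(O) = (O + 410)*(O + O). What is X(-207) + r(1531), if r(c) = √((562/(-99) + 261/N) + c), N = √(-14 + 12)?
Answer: -84042 + √(6644308 - 568458*I*√2)/66 ≈ -84003.0 - 2.3584*I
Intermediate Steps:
N = I*√2 (N = √(-2) = I*√2 ≈ 1.4142*I)
X(O) = 2*O*(410 + O) (X(O) = (410 + O)*(2*O) = 2*O*(410 + O))
r(c) = √(-562/99 + c - 261*I*√2/2) (r(c) = √((562/(-99) + 261/((I*√2))) + c) = √((562*(-1/99) + 261*(-I*√2/2)) + c) = √((-562/99 - 261*I*√2/2) + c) = √(-562/99 + c - 261*I*√2/2))
X(-207) + r(1531) = 2*(-207)*(410 - 207) + √(-24728 + 4356*1531 - 568458*I*√2)/66 = 2*(-207)*203 + √(-24728 + 6669036 - 568458*I*√2)/66 = -84042 + √(6644308 - 568458*I*√2)/66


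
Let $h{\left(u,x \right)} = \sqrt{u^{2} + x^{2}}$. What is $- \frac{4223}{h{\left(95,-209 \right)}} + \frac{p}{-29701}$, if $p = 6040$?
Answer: $- \frac{6040}{29701} - \frac{4223 \sqrt{146}}{2774} \approx -18.598$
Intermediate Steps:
$- \frac{4223}{h{\left(95,-209 \right)}} + \frac{p}{-29701} = - \frac{4223}{\sqrt{95^{2} + \left(-209\right)^{2}}} + \frac{6040}{-29701} = - \frac{4223}{\sqrt{9025 + 43681}} + 6040 \left(- \frac{1}{29701}\right) = - \frac{4223}{\sqrt{52706}} - \frac{6040}{29701} = - \frac{4223}{19 \sqrt{146}} - \frac{6040}{29701} = - 4223 \frac{\sqrt{146}}{2774} - \frac{6040}{29701} = - \frac{4223 \sqrt{146}}{2774} - \frac{6040}{29701} = - \frac{6040}{29701} - \frac{4223 \sqrt{146}}{2774}$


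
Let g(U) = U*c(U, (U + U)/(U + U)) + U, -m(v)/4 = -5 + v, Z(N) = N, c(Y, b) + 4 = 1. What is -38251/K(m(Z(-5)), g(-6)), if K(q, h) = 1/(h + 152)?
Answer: -6273164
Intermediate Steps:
c(Y, b) = -3 (c(Y, b) = -4 + 1 = -3)
m(v) = 20 - 4*v (m(v) = -4*(-5 + v) = 20 - 4*v)
g(U) = -2*U (g(U) = U*(-3) + U = -3*U + U = -2*U)
K(q, h) = 1/(152 + h)
-38251/K(m(Z(-5)), g(-6)) = -38251/(1/(152 - 2*(-6))) = -38251/(1/(152 + 12)) = -38251/(1/164) = -38251/1/164 = -38251*164 = -6273164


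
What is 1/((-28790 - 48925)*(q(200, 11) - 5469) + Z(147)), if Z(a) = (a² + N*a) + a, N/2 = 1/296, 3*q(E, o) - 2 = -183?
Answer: 148/63600616755 ≈ 2.3270e-9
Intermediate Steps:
q(E, o) = -181/3 (q(E, o) = ⅔ + (⅓)*(-183) = ⅔ - 61 = -181/3)
N = 1/148 (N = 2/296 = 2*(1/296) = 1/148 ≈ 0.0067568)
Z(a) = a² + 149*a/148 (Z(a) = (a² + a/148) + a = a² + 149*a/148)
1/((-28790 - 48925)*(q(200, 11) - 5469) + Z(147)) = 1/((-28790 - 48925)*(-181/3 - 5469) + (1/148)*147*(149 + 148*147)) = 1/(-77715*(-16588/3) + (1/148)*147*(149 + 21756)) = 1/(429712140 + (1/148)*147*21905) = 1/(429712140 + 3220035/148) = 1/(63600616755/148) = 148/63600616755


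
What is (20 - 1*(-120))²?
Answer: 19600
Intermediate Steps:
(20 - 1*(-120))² = (20 + 120)² = 140² = 19600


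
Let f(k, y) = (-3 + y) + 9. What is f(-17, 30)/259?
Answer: 36/259 ≈ 0.13900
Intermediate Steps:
f(k, y) = 6 + y
f(-17, 30)/259 = (6 + 30)/259 = 36*(1/259) = 36/259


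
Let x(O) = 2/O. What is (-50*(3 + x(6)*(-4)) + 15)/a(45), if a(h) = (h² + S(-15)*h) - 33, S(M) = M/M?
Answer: -205/6111 ≈ -0.033546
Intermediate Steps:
S(M) = 1
a(h) = -33 + h + h² (a(h) = (h² + 1*h) - 33 = (h² + h) - 33 = (h + h²) - 33 = -33 + h + h²)
(-50*(3 + x(6)*(-4)) + 15)/a(45) = (-50*(3 + (2/6)*(-4)) + 15)/(-33 + 45 + 45²) = (-50*(3 + (2*(⅙))*(-4)) + 15)/(-33 + 45 + 2025) = (-50*(3 + (⅓)*(-4)) + 15)/2037 = (-50*(3 - 4/3) + 15)*(1/2037) = (-50*5/3 + 15)*(1/2037) = (-250/3 + 15)*(1/2037) = -205/3*1/2037 = -205/6111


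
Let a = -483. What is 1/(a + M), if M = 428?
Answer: -1/55 ≈ -0.018182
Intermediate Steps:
1/(a + M) = 1/(-483 + 428) = 1/(-55) = -1/55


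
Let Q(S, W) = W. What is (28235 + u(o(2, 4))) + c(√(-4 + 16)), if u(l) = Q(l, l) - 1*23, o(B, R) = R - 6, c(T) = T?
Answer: 28210 + 2*√3 ≈ 28213.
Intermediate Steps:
o(B, R) = -6 + R
u(l) = -23 + l (u(l) = l - 1*23 = l - 23 = -23 + l)
(28235 + u(o(2, 4))) + c(√(-4 + 16)) = (28235 + (-23 + (-6 + 4))) + √(-4 + 16) = (28235 + (-23 - 2)) + √12 = (28235 - 25) + 2*√3 = 28210 + 2*√3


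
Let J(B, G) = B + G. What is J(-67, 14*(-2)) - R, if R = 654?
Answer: -749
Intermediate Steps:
J(-67, 14*(-2)) - R = (-67 + 14*(-2)) - 1*654 = (-67 - 28) - 654 = -95 - 654 = -749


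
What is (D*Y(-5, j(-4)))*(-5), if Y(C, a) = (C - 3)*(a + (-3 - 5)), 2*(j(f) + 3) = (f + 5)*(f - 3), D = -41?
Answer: 23780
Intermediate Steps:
j(f) = -3 + (-3 + f)*(5 + f)/2 (j(f) = -3 + ((f + 5)*(f - 3))/2 = -3 + ((5 + f)*(-3 + f))/2 = -3 + ((-3 + f)*(5 + f))/2 = -3 + (-3 + f)*(5 + f)/2)
Y(C, a) = (-8 + a)*(-3 + C) (Y(C, a) = (-3 + C)*(a - 8) = (-3 + C)*(-8 + a) = (-8 + a)*(-3 + C))
(D*Y(-5, j(-4)))*(-5) = -41*(24 - 8*(-5) - 3*(-21/2 - 4 + (1/2)*(-4)**2) - 5*(-21/2 - 4 + (1/2)*(-4)**2))*(-5) = -41*(24 + 40 - 3*(-21/2 - 4 + (1/2)*16) - 5*(-21/2 - 4 + (1/2)*16))*(-5) = -41*(24 + 40 - 3*(-21/2 - 4 + 8) - 5*(-21/2 - 4 + 8))*(-5) = -41*(24 + 40 - 3*(-13/2) - 5*(-13/2))*(-5) = -41*(24 + 40 + 39/2 + 65/2)*(-5) = -41*116*(-5) = -4756*(-5) = 23780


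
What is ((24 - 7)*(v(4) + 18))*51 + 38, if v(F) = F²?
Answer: 29516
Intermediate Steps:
((24 - 7)*(v(4) + 18))*51 + 38 = ((24 - 7)*(4² + 18))*51 + 38 = (17*(16 + 18))*51 + 38 = (17*34)*51 + 38 = 578*51 + 38 = 29478 + 38 = 29516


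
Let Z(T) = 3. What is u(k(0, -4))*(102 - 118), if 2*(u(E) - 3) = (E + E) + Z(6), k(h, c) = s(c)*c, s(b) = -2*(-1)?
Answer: 56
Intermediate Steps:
s(b) = 2
k(h, c) = 2*c
u(E) = 9/2 + E (u(E) = 3 + ((E + E) + 3)/2 = 3 + (2*E + 3)/2 = 3 + (3 + 2*E)/2 = 3 + (3/2 + E) = 9/2 + E)
u(k(0, -4))*(102 - 118) = (9/2 + 2*(-4))*(102 - 118) = (9/2 - 8)*(-16) = -7/2*(-16) = 56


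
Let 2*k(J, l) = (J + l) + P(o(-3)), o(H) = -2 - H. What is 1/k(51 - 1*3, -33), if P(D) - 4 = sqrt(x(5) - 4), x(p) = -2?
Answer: 38/367 - 2*I*sqrt(6)/367 ≈ 0.10354 - 0.013349*I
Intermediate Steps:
P(D) = 4 + I*sqrt(6) (P(D) = 4 + sqrt(-2 - 4) = 4 + sqrt(-6) = 4 + I*sqrt(6))
k(J, l) = 2 + J/2 + l/2 + I*sqrt(6)/2 (k(J, l) = ((J + l) + (4 + I*sqrt(6)))/2 = (4 + J + l + I*sqrt(6))/2 = 2 + J/2 + l/2 + I*sqrt(6)/2)
1/k(51 - 1*3, -33) = 1/(2 + (51 - 1*3)/2 + (1/2)*(-33) + I*sqrt(6)/2) = 1/(2 + (51 - 3)/2 - 33/2 + I*sqrt(6)/2) = 1/(2 + (1/2)*48 - 33/2 + I*sqrt(6)/2) = 1/(2 + 24 - 33/2 + I*sqrt(6)/2) = 1/(19/2 + I*sqrt(6)/2)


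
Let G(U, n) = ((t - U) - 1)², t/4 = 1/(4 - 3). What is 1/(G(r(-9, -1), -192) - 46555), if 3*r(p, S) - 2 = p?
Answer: -9/418739 ≈ -2.1493e-5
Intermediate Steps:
t = 4 (t = 4/(4 - 3) = 4/1 = 4*1 = 4)
r(p, S) = ⅔ + p/3
G(U, n) = (3 - U)² (G(U, n) = ((4 - U) - 1)² = (3 - U)²)
1/(G(r(-9, -1), -192) - 46555) = 1/((-3 + (⅔ + (⅓)*(-9)))² - 46555) = 1/((-3 + (⅔ - 3))² - 46555) = 1/((-3 - 7/3)² - 46555) = 1/((-16/3)² - 46555) = 1/(256/9 - 46555) = 1/(-418739/9) = -9/418739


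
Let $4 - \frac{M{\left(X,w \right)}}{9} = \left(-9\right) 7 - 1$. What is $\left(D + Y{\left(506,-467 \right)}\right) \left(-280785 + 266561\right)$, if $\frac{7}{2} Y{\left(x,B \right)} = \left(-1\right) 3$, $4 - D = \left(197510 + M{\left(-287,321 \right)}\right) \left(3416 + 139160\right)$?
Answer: $401791618832224$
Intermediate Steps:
$M{\left(X,w \right)} = 612$ ($M{\left(X,w \right)} = 36 - 9 \left(\left(-9\right) 7 - 1\right) = 36 - 9 \left(-63 - 1\right) = 36 - -576 = 36 + 576 = 612$)
$D = -28247442268$ ($D = 4 - \left(197510 + 612\right) \left(3416 + 139160\right) = 4 - 198122 \cdot 142576 = 4 - 28247442272 = -28247442268$)
$Y{\left(x,B \right)} = - \frac{6}{7}$ ($Y{\left(x,B \right)} = \frac{2 \left(\left(-1\right) 3\right)}{7} = \frac{2}{7} \left(-3\right) = - \frac{6}{7}$)
$\left(D + Y{\left(506,-467 \right)}\right) \left(-280785 + 266561\right) = \left(-28247442268 - \frac{6}{7}\right) \left(-280785 + 266561\right) = \left(- \frac{197732095882}{7}\right) \left(-14224\right) = 401791618832224$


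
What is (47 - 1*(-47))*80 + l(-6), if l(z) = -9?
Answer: 7511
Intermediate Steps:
(47 - 1*(-47))*80 + l(-6) = (47 - 1*(-47))*80 - 9 = (47 + 47)*80 - 9 = 94*80 - 9 = 7520 - 9 = 7511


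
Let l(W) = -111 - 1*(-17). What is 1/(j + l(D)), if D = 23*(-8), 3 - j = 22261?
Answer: -1/22352 ≈ -4.4739e-5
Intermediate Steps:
j = -22258 (j = 3 - 1*22261 = 3 - 22261 = -22258)
D = -184
l(W) = -94 (l(W) = -111 + 17 = -94)
1/(j + l(D)) = 1/(-22258 - 94) = 1/(-22352) = -1/22352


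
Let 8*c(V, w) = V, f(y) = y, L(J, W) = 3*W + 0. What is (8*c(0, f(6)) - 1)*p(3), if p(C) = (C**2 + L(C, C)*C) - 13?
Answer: -23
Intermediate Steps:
L(J, W) = 3*W
c(V, w) = V/8
p(C) = -13 + 4*C**2 (p(C) = (C**2 + (3*C)*C) - 13 = (C**2 + 3*C**2) - 13 = 4*C**2 - 13 = -13 + 4*C**2)
(8*c(0, f(6)) - 1)*p(3) = (8*((1/8)*0) - 1)*(-13 + 4*3**2) = (8*0 - 1)*(-13 + 4*9) = (0 - 1)*(-13 + 36) = -1*23 = -23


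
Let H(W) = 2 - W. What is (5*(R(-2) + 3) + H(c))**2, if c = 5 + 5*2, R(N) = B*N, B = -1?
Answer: 144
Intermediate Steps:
R(N) = -N
c = 15 (c = 5 + 10 = 15)
(5*(R(-2) + 3) + H(c))**2 = (5*(-1*(-2) + 3) + (2 - 1*15))**2 = (5*(2 + 3) + (2 - 15))**2 = (5*5 - 13)**2 = (25 - 13)**2 = 12**2 = 144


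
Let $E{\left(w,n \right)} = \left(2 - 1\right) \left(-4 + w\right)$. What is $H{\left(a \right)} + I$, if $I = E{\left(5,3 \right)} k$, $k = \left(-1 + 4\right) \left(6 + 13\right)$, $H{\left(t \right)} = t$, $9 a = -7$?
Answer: $\frac{506}{9} \approx 56.222$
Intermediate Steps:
$a = - \frac{7}{9}$ ($a = \frac{1}{9} \left(-7\right) = - \frac{7}{9} \approx -0.77778$)
$E{\left(w,n \right)} = -4 + w$ ($E{\left(w,n \right)} = 1 \left(-4 + w\right) = -4 + w$)
$k = 57$ ($k = 3 \cdot 19 = 57$)
$I = 57$ ($I = \left(-4 + 5\right) 57 = 1 \cdot 57 = 57$)
$H{\left(a \right)} + I = - \frac{7}{9} + 57 = \frac{506}{9}$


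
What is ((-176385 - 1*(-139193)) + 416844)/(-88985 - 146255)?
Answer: -94913/58810 ≈ -1.6139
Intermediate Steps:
((-176385 - 1*(-139193)) + 416844)/(-88985 - 146255) = ((-176385 + 139193) + 416844)/(-235240) = (-37192 + 416844)*(-1/235240) = 379652*(-1/235240) = -94913/58810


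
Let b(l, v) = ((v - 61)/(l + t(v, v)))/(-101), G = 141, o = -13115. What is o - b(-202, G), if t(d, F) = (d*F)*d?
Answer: -3712921012605/283104919 ≈ -13115.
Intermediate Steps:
t(d, F) = F*d**2 (t(d, F) = (F*d)*d = F*d**2)
b(l, v) = -(-61 + v)/(101*(l + v**3)) (b(l, v) = ((v - 61)/(l + v*v**2))/(-101) = ((-61 + v)/(l + v**3))*(-1/101) = -(-61 + v)/(101*(l + v**3)))
o - b(-202, G) = -13115 - (61 - 1*141)/(101*(-202 + 141**3)) = -13115 - (61 - 141)/(101*(-202 + 2803221)) = -13115 - (-80)/(101*2803019) = -13115 - 1*(-80/283104919) = -13115 + 80/283104919 = -3712921012605/283104919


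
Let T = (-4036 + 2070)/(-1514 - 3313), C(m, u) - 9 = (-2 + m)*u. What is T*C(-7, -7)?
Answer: 47184/1609 ≈ 29.325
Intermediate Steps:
C(m, u) = 9 + u*(-2 + m) (C(m, u) = 9 + (-2 + m)*u = 9 + u*(-2 + m))
T = 1966/4827 (T = -1966/(-4827) = -1966*(-1/4827) = 1966/4827 ≈ 0.40729)
T*C(-7, -7) = 1966*(9 - 2*(-7) - 7*(-7))/4827 = 1966*(9 + 14 + 49)/4827 = (1966/4827)*72 = 47184/1609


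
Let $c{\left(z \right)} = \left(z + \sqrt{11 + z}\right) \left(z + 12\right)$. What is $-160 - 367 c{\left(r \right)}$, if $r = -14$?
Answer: $-10436 + 734 i \sqrt{3} \approx -10436.0 + 1271.3 i$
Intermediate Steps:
$c{\left(z \right)} = \left(12 + z\right) \left(z + \sqrt{11 + z}\right)$ ($c{\left(z \right)} = \left(z + \sqrt{11 + z}\right) \left(12 + z\right) = \left(12 + z\right) \left(z + \sqrt{11 + z}\right)$)
$-160 - 367 c{\left(r \right)} = -160 - 367 \left(\left(-14\right)^{2} + 12 \left(-14\right) + 12 \sqrt{11 - 14} - 14 \sqrt{11 - 14}\right) = -160 - 367 \left(196 - 168 + 12 \sqrt{-3} - 14 \sqrt{-3}\right) = -160 - 367 \left(196 - 168 + 12 i \sqrt{3} - 14 i \sqrt{3}\right) = -160 - 367 \left(28 - 2 i \sqrt{3}\right) = -160 - \left(10276 - 734 i \sqrt{3}\right) = -10436 + 734 i \sqrt{3}$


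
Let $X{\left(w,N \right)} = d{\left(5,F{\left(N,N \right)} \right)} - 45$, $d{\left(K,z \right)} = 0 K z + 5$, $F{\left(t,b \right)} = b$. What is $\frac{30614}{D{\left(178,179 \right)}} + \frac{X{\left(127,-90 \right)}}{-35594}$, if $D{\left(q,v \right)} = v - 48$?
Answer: $\frac{544839978}{2331407} \approx 233.7$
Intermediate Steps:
$D{\left(q,v \right)} = -48 + v$ ($D{\left(q,v \right)} = v - 48 = -48 + v$)
$d{\left(K,z \right)} = 5$ ($d{\left(K,z \right)} = 0 z + 5 = 0 + 5 = 5$)
$X{\left(w,N \right)} = -40$ ($X{\left(w,N \right)} = 5 - 45 = -40$)
$\frac{30614}{D{\left(178,179 \right)}} + \frac{X{\left(127,-90 \right)}}{-35594} = \frac{30614}{-48 + 179} - \frac{40}{-35594} = \frac{30614}{131} - - \frac{20}{17797} = 30614 \cdot \frac{1}{131} + \frac{20}{17797} = \frac{30614}{131} + \frac{20}{17797} = \frac{544839978}{2331407}$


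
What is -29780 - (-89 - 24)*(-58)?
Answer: -36334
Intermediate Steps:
-29780 - (-89 - 24)*(-58) = -29780 - (-113)*(-58) = -29780 - 1*6554 = -29780 - 6554 = -36334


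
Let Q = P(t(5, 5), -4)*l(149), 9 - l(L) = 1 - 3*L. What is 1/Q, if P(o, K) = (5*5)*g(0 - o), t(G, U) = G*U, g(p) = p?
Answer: -1/284375 ≈ -3.5165e-6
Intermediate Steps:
P(o, K) = -25*o (P(o, K) = (5*5)*(0 - o) = 25*(-o) = -25*o)
l(L) = 8 + 3*L (l(L) = 9 - (1 - 3*L) = 9 + (-1 + 3*L) = 8 + 3*L)
Q = -284375 (Q = (-125*5)*(8 + 3*149) = (-25*25)*(8 + 447) = -625*455 = -284375)
1/Q = 1/(-284375) = -1/284375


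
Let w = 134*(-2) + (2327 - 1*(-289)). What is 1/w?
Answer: 1/2348 ≈ 0.00042589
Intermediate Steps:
w = 2348 (w = -268 + (2327 + 289) = -268 + 2616 = 2348)
1/w = 1/2348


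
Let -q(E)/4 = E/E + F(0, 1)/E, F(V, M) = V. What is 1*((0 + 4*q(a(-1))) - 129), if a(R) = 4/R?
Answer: -145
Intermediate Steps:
q(E) = -4 (q(E) = -4*(E/E + 0/E) = -4*(1 + 0) = -4*1 = -4)
1*((0 + 4*q(a(-1))) - 129) = 1*((0 + 4*(-4)) - 129) = 1*((0 - 16) - 129) = 1*(-16 - 129) = 1*(-145) = -145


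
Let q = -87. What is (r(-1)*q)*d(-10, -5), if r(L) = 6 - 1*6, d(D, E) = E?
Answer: 0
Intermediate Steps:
r(L) = 0 (r(L) = 6 - 6 = 0)
(r(-1)*q)*d(-10, -5) = (0*(-87))*(-5) = 0*(-5) = 0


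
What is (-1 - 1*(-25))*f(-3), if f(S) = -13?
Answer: -312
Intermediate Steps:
(-1 - 1*(-25))*f(-3) = (-1 - 1*(-25))*(-13) = (-1 + 25)*(-13) = 24*(-13) = -312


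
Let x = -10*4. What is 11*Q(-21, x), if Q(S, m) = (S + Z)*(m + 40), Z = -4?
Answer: 0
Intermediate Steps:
x = -40
Q(S, m) = (-4 + S)*(40 + m) (Q(S, m) = (S - 4)*(m + 40) = (-4 + S)*(40 + m))
11*Q(-21, x) = 11*(-160 - 4*(-40) + 40*(-21) - 21*(-40)) = 11*(-160 + 160 - 840 + 840) = 11*0 = 0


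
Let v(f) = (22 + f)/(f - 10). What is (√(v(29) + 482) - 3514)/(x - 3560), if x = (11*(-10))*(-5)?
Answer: 251/215 - √174971/57190 ≈ 1.1601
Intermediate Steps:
v(f) = (22 + f)/(-10 + f)
x = 550 (x = -110*(-5) = 550)
(√(v(29) + 482) - 3514)/(x - 3560) = (√((22 + 29)/(-10 + 29) + 482) - 3514)/(550 - 3560) = (√(51/19 + 482) - 3514)/(-3010) = (√((1/19)*51 + 482) - 3514)*(-1/3010) = (√(51/19 + 482) - 3514)*(-1/3010) = (√(9209/19) - 3514)*(-1/3010) = (√174971/19 - 3514)*(-1/3010) = (-3514 + √174971/19)*(-1/3010) = 251/215 - √174971/57190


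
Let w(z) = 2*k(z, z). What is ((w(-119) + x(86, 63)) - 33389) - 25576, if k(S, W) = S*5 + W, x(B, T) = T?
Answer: -60330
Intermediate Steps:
k(S, W) = W + 5*S (k(S, W) = 5*S + W = W + 5*S)
w(z) = 12*z (w(z) = 2*(z + 5*z) = 2*(6*z) = 12*z)
((w(-119) + x(86, 63)) - 33389) - 25576 = ((12*(-119) + 63) - 33389) - 25576 = ((-1428 + 63) - 33389) - 25576 = (-1365 - 33389) - 25576 = -34754 - 25576 = -60330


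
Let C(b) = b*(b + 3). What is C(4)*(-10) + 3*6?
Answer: -262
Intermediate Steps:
C(b) = b*(3 + b)
C(4)*(-10) + 3*6 = (4*(3 + 4))*(-10) + 3*6 = (4*7)*(-10) + 18 = 28*(-10) + 18 = -280 + 18 = -262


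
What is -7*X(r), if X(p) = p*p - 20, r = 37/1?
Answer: -9443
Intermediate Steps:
r = 37 (r = 37*1 = 37)
X(p) = -20 + p² (X(p) = p² - 20 = -20 + p²)
-7*X(r) = -7*(-20 + 37²) = -7*(-20 + 1369) = -7*1349 = -9443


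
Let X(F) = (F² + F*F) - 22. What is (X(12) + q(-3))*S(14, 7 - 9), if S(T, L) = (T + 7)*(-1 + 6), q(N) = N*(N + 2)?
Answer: 28245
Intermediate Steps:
q(N) = N*(2 + N)
S(T, L) = 35 + 5*T (S(T, L) = (7 + T)*5 = 35 + 5*T)
X(F) = -22 + 2*F² (X(F) = (F² + F²) - 22 = 2*F² - 22 = -22 + 2*F²)
(X(12) + q(-3))*S(14, 7 - 9) = ((-22 + 2*12²) - 3*(2 - 3))*(35 + 5*14) = ((-22 + 2*144) - 3*(-1))*(35 + 70) = ((-22 + 288) + 3)*105 = (266 + 3)*105 = 269*105 = 28245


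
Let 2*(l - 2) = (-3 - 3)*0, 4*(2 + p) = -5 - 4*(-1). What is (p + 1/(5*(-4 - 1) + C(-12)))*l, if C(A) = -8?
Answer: -301/66 ≈ -4.5606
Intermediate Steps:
p = -9/4 (p = -2 + (-5 - 4*(-1))/4 = -2 + (-5 + 4)/4 = -2 + (¼)*(-1) = -2 - ¼ = -9/4 ≈ -2.2500)
l = 2 (l = 2 + ((-3 - 3)*0)/2 = 2 + (-6*0)/2 = 2 + (½)*0 = 2 + 0 = 2)
(p + 1/(5*(-4 - 1) + C(-12)))*l = (-9/4 + 1/(5*(-4 - 1) - 8))*2 = (-9/4 + 1/(5*(-5) - 8))*2 = (-9/4 + 1/(-25 - 8))*2 = (-9/4 + 1/(-33))*2 = (-9/4 - 1/33)*2 = -301/132*2 = -301/66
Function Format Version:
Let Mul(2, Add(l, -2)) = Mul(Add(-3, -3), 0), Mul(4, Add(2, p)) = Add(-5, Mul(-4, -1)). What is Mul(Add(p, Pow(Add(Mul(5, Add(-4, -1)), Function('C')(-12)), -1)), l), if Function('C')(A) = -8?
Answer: Rational(-301, 66) ≈ -4.5606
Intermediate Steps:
p = Rational(-9, 4) (p = Add(-2, Mul(Rational(1, 4), Add(-5, Mul(-4, -1)))) = Add(-2, Mul(Rational(1, 4), Add(-5, 4))) = Add(-2, Mul(Rational(1, 4), -1)) = Add(-2, Rational(-1, 4)) = Rational(-9, 4) ≈ -2.2500)
l = 2 (l = Add(2, Mul(Rational(1, 2), Mul(Add(-3, -3), 0))) = Add(2, Mul(Rational(1, 2), Mul(-6, 0))) = Add(2, Mul(Rational(1, 2), 0)) = Add(2, 0) = 2)
Mul(Add(p, Pow(Add(Mul(5, Add(-4, -1)), Function('C')(-12)), -1)), l) = Mul(Add(Rational(-9, 4), Pow(Add(Mul(5, Add(-4, -1)), -8), -1)), 2) = Mul(Add(Rational(-9, 4), Pow(Add(Mul(5, -5), -8), -1)), 2) = Mul(Add(Rational(-9, 4), Pow(Add(-25, -8), -1)), 2) = Mul(Add(Rational(-9, 4), Pow(-33, -1)), 2) = Mul(Add(Rational(-9, 4), Rational(-1, 33)), 2) = Mul(Rational(-301, 132), 2) = Rational(-301, 66)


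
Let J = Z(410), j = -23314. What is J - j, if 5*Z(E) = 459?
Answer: 117029/5 ≈ 23406.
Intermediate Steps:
Z(E) = 459/5 (Z(E) = (⅕)*459 = 459/5)
J = 459/5 ≈ 91.800
J - j = 459/5 - 1*(-23314) = 459/5 + 23314 = 117029/5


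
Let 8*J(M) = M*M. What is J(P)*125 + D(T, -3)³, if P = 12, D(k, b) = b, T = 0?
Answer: 2223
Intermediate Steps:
J(M) = M²/8 (J(M) = (M*M)/8 = M²/8)
J(P)*125 + D(T, -3)³ = ((⅛)*12²)*125 + (-3)³ = ((⅛)*144)*125 - 27 = 18*125 - 27 = 2250 - 27 = 2223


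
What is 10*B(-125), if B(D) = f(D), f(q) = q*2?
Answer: -2500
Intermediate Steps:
f(q) = 2*q
B(D) = 2*D
10*B(-125) = 10*(2*(-125)) = 10*(-250) = -2500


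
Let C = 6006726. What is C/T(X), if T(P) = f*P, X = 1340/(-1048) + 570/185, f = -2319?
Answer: -19409733948/13506629 ≈ -1437.1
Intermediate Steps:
X = 17473/9694 (X = 1340*(-1/1048) + 570*(1/185) = -335/262 + 114/37 = 17473/9694 ≈ 1.8025)
T(P) = -2319*P
C/T(X) = 6006726/((-2319*17473/9694)) = 6006726/(-40519887/9694) = 6006726*(-9694/40519887) = -19409733948/13506629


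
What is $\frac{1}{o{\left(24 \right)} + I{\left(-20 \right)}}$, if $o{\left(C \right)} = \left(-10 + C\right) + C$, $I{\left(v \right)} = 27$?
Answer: $\frac{1}{65} \approx 0.015385$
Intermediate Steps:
$o{\left(C \right)} = -10 + 2 C$
$\frac{1}{o{\left(24 \right)} + I{\left(-20 \right)}} = \frac{1}{\left(-10 + 2 \cdot 24\right) + 27} = \frac{1}{\left(-10 + 48\right) + 27} = \frac{1}{38 + 27} = \frac{1}{65}$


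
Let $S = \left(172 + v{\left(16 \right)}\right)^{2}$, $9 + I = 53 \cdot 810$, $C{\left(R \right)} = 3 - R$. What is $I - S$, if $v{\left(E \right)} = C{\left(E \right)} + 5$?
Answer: $16025$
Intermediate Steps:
$I = 42921$ ($I = -9 + 53 \cdot 810 = -9 + 42930 = 42921$)
$v{\left(E \right)} = 8 - E$ ($v{\left(E \right)} = \left(3 - E\right) + 5 = 8 - E$)
$S = 26896$ ($S = \left(172 + \left(8 - 16\right)\right)^{2} = \left(172 - 8\right)^{2} = 164^{2} = 26896$)
$I - S = 42921 - 26896 = 16025$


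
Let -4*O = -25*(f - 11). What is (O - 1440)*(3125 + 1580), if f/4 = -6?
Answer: -31217675/4 ≈ -7.8044e+6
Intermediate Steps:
f = -24 (f = 4*(-6) = -24)
O = -875/4 (O = -(-25)*(-24 - 11)/4 = -(-25)*(-35)/4 = -¼*875 = -875/4 ≈ -218.75)
(O - 1440)*(3125 + 1580) = (-875/4 - 1440)*(3125 + 1580) = -6635/4*4705 = -31217675/4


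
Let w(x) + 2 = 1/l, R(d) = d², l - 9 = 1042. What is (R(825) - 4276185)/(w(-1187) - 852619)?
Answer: 377893356/89610467 ≈ 4.2171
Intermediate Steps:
l = 1051 (l = 9 + 1042 = 1051)
w(x) = -2101/1051 (w(x) = -2 + 1/1051 = -2101/1051)
(R(825) - 4276185)/(w(-1187) - 852619) = (825² - 4276185)/(-2101/1051 - 852619) = (680625 - 4276185)/(-896104670/1051) = -3595560*(-1051/896104670) = 377893356/89610467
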